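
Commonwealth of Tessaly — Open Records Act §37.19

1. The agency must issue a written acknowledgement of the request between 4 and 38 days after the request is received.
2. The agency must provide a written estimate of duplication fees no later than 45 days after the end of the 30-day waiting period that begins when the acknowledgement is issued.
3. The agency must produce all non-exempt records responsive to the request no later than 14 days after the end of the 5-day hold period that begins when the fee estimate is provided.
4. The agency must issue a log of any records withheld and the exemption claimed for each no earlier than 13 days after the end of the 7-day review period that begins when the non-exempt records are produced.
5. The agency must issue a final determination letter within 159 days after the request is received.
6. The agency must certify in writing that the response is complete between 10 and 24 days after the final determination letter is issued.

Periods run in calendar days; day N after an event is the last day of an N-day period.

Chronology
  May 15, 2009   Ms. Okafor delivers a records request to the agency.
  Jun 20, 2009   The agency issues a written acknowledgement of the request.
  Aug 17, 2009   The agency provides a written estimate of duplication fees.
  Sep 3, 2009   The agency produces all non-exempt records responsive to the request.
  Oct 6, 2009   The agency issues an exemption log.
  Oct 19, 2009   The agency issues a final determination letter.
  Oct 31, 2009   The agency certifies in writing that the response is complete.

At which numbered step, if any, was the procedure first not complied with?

None — every step was satisfied

Step 1 — 4 and 38 days from May 15, 2009 (when the request is received) are May 19, 2009 and Jun 22, 2009 respectively; Jun 20, 2009 falls inside that range.
Step 2 — counting 45 days from Jul 20, 2009 (end of the 30-day waiting period, which began when the acknowledgement is issued on Jun 20, 2009) gives a deadline of Sep 3, 2009; done Aug 17, 2009 — timely.
Step 3 — counting 14 days from Aug 22, 2009 (end of the 5-day hold period, which began when the fee estimate is provided on Aug 17, 2009) gives a deadline of Sep 5, 2009; done Sep 3, 2009 — timely.
Step 4 — must wait 13 days from Sep 10, 2009 (end of the 7-day review period, which began when the non-exempt records are produced on Sep 3, 2009), so not before Sep 23, 2009; done Oct 6, 2009 — permitted.
Step 5 — counting 159 days from May 15, 2009 (when the request is received) gives a deadline of Oct 21, 2009; Oct 19, 2009 is within that limit.
Step 6 — 10 and 24 days from Oct 19, 2009 (when the final determination letter is issued) are Oct 29, 2009 and Nov 12, 2009 respectively; done Oct 31, 2009 — within the window.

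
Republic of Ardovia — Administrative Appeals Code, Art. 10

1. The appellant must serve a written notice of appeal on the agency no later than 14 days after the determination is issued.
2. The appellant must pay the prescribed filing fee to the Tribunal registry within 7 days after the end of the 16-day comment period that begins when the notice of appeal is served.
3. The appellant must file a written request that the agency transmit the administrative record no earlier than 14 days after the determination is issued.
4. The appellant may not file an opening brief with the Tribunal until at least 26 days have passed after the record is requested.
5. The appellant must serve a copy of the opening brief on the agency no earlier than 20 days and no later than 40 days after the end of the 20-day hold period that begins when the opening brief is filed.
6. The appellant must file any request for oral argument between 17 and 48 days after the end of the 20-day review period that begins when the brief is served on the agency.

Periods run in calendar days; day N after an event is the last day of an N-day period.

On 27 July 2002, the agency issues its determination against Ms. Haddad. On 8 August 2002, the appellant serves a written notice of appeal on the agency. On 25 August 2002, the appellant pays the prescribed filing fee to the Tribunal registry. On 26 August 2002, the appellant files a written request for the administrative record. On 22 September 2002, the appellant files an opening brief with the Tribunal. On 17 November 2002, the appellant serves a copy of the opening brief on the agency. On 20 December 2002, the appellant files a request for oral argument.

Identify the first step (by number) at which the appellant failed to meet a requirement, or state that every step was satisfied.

Step 6

Step 1: 14 days after 27 July 2002 (when the determination is issued) is 10 August 2002; 8 August 2002 is within that limit.
Step 2: 7 days after 24 August 2002 (end of the 16-day comment period, which began when the notice of appeal is served on 8 August 2002) is 31 August 2002; done 25 August 2002 — timely.
Step 3: the earliest permitted date is 14 days after 27 July 2002 (when the determination is issued), i.e. 10 August 2002; done 26 August 2002, after the minimum wait.
Step 4: the earliest permitted date is 26 days after 26 August 2002 (when the record is requested), i.e. 21 September 2002; done 22 September 2002 — permitted.
Step 5: the window is 20–40 days after 12 October 2002 (end of the 20-day hold period, which began when the opening brief is filed on 22 September 2002), so 1 November 2002 through 21 November 2002; 17 November 2002 falls inside that range.
Step 6: the window is 17–48 days after 7 December 2002 (end of the 20-day review period, which began when the brief is served on the agency on 17 November 2002), so 24 December 2002 through 24 January 2003; done 20 December 2002 — 4 days before the window opened.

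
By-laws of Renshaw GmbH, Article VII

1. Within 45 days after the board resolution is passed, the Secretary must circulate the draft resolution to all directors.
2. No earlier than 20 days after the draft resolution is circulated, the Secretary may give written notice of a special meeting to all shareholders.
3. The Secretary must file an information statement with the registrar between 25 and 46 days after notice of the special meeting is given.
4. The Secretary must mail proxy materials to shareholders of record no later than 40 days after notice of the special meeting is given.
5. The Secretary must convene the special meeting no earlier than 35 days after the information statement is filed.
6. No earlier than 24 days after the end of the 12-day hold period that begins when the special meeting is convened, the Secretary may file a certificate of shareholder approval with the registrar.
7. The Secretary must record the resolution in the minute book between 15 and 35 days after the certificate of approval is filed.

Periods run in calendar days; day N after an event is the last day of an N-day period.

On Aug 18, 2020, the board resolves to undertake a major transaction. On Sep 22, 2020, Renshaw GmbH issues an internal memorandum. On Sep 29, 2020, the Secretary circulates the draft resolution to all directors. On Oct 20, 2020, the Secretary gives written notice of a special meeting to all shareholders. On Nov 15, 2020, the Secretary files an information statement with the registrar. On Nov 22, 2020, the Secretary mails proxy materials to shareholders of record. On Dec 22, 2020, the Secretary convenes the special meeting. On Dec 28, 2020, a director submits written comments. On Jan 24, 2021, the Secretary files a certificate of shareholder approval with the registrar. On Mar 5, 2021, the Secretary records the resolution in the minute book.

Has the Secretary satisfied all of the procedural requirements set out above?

No

Step 1: 45 days after Aug 18, 2020 (when the board resolution is passed) is Oct 2, 2020; completed Sep 29, 2020, before the deadline.
Step 2: the earliest permitted date is 20 days after Sep 29, 2020 (when the draft resolution is circulated), i.e. Oct 19, 2020; done Oct 20, 2020 — permitted.
Step 3: the window is 25–46 days after Oct 20, 2020 (when notice of the special meeting is given), so Nov 14, 2020 through Dec 5, 2020; Nov 15, 2020 falls inside that range.
Step 4: 40 days after Oct 20, 2020 (when notice of the special meeting is given) is Nov 29, 2020; completed Nov 22, 2020, before the deadline.
Step 5: the earliest permitted date is 35 days after Nov 15, 2020 (when the information statement is filed), i.e. Dec 20, 2020; Dec 22, 2020 is on or after that date.
Step 6: the earliest permitted date is 24 days after Jan 3, 2021 (end of the 12-day hold period, which began when the special meeting is convened on Dec 22, 2020), i.e. Jan 27, 2021; done Jan 24, 2021 — 3 days too early.
The analysis stops there.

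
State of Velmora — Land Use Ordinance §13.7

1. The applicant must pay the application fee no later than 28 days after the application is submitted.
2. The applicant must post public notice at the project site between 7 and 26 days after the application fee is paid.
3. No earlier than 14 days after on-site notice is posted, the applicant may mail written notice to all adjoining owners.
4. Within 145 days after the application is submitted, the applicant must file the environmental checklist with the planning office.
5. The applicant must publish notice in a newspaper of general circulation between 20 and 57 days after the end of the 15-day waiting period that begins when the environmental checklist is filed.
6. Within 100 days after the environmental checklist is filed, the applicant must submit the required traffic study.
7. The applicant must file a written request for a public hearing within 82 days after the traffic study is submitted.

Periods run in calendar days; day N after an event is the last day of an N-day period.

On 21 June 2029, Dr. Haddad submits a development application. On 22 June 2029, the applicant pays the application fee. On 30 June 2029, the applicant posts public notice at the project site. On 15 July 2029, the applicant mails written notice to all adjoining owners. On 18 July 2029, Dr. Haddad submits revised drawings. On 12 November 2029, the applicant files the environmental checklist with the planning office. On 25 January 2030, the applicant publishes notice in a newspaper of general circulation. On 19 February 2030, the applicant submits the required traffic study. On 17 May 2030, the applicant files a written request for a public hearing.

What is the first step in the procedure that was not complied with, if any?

Step 5

Step 1 — counting 28 days from 21 June 2029 (when the application is submitted) gives a deadline of 19 July 2029; completed 22 June 2029, before the deadline.
Step 2 — 7 and 26 days from 22 June 2029 (when the application fee is paid) are 29 June 2029 and 18 July 2029 respectively; done 30 June 2029 — within the window.
Step 3 — must wait 14 days from 30 June 2029 (when on-site notice is posted), so not before 14 July 2029; done 15 July 2029 — permitted.
Step 4 — counting 145 days from 21 June 2029 (when the application is submitted) gives a deadline of 13 November 2029; completed 12 November 2029, before the deadline.
Step 5 — 20 and 57 days from 27 November 2029 (end of the 15-day waiting period, which began when the environmental checklist is filed on 12 November 2029) are 17 December 2029 and 23 January 2030 respectively; 25 January 2030 is 2 days past the end of the window.
Later steps need not be reached.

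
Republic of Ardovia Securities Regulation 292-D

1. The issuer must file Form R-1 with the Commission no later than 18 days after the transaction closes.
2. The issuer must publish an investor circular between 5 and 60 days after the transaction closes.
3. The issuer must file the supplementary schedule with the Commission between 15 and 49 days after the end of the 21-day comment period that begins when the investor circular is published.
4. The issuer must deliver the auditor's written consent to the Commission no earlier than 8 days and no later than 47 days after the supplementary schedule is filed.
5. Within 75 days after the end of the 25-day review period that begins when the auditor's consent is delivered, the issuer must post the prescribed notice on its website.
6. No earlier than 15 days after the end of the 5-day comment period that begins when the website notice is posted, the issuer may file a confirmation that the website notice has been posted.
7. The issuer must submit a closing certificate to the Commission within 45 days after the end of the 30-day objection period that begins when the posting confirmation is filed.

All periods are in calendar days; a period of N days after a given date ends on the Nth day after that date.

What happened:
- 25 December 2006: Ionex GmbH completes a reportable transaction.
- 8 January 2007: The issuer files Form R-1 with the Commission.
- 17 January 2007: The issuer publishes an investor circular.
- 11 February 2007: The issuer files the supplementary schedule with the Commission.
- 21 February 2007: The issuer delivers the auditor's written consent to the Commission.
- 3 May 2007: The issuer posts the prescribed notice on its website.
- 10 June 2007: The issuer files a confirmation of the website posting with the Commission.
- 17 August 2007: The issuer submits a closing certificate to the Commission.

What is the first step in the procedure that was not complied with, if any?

(1) due by 25 December 2006 + 18 days = 12 January 2007; done 8 January 2007 — timely.
(2) the permitted window runs from 25 December 2006 + 5 = 30 December 2006 to 25 December 2006 + 60 = 23 February 2007; done 17 January 2007, which is between those dates.
(3) the permitted window runs from 7 February 2007 + 15 = 22 February 2007 to 7 February 2007 + 49 = 28 March 2007; 11 February 2007 is 11 days too early.
No need to go further; step 3 was not satisfied.

Step 3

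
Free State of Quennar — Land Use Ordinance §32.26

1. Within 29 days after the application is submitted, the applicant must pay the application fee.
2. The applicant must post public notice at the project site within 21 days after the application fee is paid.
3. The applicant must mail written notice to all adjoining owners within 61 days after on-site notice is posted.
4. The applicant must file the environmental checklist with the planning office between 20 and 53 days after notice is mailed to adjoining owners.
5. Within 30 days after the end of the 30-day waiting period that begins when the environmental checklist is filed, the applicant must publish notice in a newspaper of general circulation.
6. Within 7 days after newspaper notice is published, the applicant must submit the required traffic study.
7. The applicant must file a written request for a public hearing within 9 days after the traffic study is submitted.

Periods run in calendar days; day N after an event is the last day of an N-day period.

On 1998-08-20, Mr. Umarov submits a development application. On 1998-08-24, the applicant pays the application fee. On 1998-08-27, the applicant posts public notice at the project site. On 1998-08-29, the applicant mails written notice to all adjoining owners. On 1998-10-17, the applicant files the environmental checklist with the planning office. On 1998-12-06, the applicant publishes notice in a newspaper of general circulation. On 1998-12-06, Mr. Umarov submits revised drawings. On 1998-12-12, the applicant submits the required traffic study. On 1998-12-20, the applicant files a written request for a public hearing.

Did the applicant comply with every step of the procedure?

Yes

Step 1 — counting 29 days from 1998-08-20 (when the application is submitted) gives a deadline of 1998-09-18; 1998-08-24 is within that limit.
Step 2 — counting 21 days from 1998-08-24 (when the application fee is paid) gives a deadline of 1998-09-14; done 1998-08-27 — timely.
Step 3 — counting 61 days from 1998-08-27 (when on-site notice is posted) gives a deadline of 1998-10-27; done 1998-08-29 — timely.
Step 4 — 20 and 53 days from 1998-08-29 (when notice is mailed to adjoining owners) are 1998-09-18 and 1998-10-21 respectively; 1998-10-17 falls inside that range.
Step 5 — counting 30 days from 1998-11-16 (end of the 30-day waiting period, which began when the environmental checklist is filed on 1998-10-17) gives a deadline of 1998-12-16; done 1998-12-06 — timely.
Step 6 — counting 7 days from 1998-12-06 (when newspaper notice is published) gives a deadline of 1998-12-13; completed 1998-12-12, before the deadline.
Step 7 — counting 9 days from 1998-12-12 (when the traffic study is submitted) gives a deadline of 1998-12-21; 1998-12-20 is within that limit.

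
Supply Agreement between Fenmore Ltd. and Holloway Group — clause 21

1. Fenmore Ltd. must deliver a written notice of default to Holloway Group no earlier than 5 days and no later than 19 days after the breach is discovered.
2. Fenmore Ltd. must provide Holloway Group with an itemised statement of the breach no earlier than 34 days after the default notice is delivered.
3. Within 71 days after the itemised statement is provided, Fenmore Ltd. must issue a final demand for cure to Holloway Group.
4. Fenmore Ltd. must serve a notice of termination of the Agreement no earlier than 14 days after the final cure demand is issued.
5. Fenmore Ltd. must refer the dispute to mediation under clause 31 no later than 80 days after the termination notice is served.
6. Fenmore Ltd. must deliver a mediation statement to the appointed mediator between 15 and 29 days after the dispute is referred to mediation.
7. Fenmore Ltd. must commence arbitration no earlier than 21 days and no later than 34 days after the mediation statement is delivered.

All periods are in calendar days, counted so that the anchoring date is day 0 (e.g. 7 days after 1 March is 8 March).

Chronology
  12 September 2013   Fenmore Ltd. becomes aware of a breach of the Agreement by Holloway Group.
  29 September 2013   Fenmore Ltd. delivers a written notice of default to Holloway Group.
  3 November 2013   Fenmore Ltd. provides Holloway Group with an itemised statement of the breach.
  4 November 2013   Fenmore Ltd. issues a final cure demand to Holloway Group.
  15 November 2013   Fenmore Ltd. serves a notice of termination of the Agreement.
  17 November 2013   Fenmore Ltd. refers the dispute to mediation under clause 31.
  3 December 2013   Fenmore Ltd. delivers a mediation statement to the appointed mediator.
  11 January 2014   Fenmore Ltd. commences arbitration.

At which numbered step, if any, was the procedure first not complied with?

Step 4

Step 1: the window is 5–19 days after 12 September 2013 (when the breach is discovered), so 17 September 2013 through 1 October 2013; done 29 September 2013, which is between those dates.
Step 2: the earliest permitted date is 34 days after 29 September 2013 (when the default notice is delivered), i.e. 2 November 2013; done 3 November 2013 — permitted.
Step 3: 71 days after 3 November 2013 (when the itemised statement is provided) is 13 January 2014; completed 4 November 2013, before the deadline.
Step 4: the earliest permitted date is 14 days after 4 November 2013 (when the final cure demand is issued), i.e. 18 November 2013; done 15 November 2013 — 3 days too early.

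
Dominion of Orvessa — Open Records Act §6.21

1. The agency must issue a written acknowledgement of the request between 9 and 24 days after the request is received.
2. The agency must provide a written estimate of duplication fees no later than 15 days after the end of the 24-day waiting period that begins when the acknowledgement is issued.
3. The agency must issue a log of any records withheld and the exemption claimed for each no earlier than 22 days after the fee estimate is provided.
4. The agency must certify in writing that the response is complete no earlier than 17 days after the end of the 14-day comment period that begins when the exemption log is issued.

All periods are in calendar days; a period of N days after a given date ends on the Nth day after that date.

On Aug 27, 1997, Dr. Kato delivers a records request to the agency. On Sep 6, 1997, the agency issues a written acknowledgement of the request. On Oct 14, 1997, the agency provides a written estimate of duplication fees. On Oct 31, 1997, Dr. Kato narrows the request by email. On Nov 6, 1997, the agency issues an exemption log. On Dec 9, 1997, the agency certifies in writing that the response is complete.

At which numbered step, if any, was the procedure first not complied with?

None — every step was satisfied

Step 1 — 9 and 24 days from Aug 27, 1997 (when the request is received) are Sep 5, 1997 and Sep 20, 1997 respectively; done Sep 6, 1997, which is between those dates.
Step 2 — counting 15 days from Sep 30, 1997 (end of the 24-day waiting period, which began when the acknowledgement is issued on Sep 6, 1997) gives a deadline of Oct 15, 1997; Oct 14, 1997 is within that limit.
Step 3 — must wait 22 days from Oct 14, 1997 (when the fee estimate is provided), so not before Nov 5, 1997; done Nov 6, 1997, after the minimum wait.
Step 4 — must wait 17 days from Nov 20, 1997 (end of the 14-day comment period, which began when the exemption log is issued on Nov 6, 1997), so not before Dec 7, 1997; done Dec 9, 1997 — permitted.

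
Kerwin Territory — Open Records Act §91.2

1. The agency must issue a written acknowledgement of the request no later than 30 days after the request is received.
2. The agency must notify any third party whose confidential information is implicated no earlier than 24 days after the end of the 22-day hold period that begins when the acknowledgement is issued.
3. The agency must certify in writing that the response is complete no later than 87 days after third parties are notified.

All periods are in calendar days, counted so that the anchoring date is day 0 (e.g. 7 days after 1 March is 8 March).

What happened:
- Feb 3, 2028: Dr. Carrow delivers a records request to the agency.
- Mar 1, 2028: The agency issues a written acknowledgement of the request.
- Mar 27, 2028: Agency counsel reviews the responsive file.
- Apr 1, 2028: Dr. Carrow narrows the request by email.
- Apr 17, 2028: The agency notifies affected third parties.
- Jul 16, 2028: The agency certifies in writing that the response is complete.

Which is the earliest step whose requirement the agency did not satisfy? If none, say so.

(1) due by Feb 3, 2028 + 30 days = Mar 4, 2028; done Mar 1, 2028 — timely.
(2) permitted from Mar 23, 2028 + 24 days = Apr 16, 2028 onward; done Apr 17, 2028, after the minimum wait.
(3) due by Apr 17, 2028 + 87 days = Jul 13, 2028; not done until Jul 16, 2028, 3 days after the deadline.
The analysis stops there.

Step 3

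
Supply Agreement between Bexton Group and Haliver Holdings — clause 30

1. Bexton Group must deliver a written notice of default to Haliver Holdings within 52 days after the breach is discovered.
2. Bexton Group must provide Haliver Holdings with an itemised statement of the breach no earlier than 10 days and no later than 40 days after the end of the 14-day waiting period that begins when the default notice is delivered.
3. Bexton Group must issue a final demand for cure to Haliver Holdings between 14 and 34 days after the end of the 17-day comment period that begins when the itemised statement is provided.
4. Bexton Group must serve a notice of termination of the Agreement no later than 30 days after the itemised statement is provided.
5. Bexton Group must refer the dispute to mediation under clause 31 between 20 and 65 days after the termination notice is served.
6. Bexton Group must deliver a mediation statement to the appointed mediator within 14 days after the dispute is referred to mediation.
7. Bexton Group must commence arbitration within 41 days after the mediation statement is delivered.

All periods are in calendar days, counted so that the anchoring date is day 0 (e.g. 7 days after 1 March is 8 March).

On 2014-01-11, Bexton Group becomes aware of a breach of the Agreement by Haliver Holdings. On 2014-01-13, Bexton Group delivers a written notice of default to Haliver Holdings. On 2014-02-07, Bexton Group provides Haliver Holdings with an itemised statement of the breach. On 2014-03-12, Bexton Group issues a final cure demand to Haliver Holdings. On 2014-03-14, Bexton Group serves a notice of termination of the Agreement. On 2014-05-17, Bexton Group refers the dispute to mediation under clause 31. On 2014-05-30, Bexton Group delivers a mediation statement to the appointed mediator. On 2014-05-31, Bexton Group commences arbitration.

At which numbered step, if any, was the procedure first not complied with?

Step 4

Step 1: 52 days after 2014-01-11 (when the breach is discovered) is 2014-03-04; done 2014-01-13 — timely.
Step 2: the window is 10–40 days after 2014-01-27 (end of the 14-day waiting period, which began when the default notice is delivered on 2014-01-13), so 2014-02-06 through 2014-03-08; 2014-02-07 falls inside that range.
Step 3: the window is 14–34 days after 2014-02-24 (end of the 17-day comment period, which began when the itemised statement is provided on 2014-02-07), so 2014-03-10 through 2014-03-30; done 2014-03-12 — within the window.
Step 4: 30 days after 2014-02-07 (when the itemised statement is provided) is 2014-03-09; done 2014-03-14 — 5 days late.
Later steps need not be reached.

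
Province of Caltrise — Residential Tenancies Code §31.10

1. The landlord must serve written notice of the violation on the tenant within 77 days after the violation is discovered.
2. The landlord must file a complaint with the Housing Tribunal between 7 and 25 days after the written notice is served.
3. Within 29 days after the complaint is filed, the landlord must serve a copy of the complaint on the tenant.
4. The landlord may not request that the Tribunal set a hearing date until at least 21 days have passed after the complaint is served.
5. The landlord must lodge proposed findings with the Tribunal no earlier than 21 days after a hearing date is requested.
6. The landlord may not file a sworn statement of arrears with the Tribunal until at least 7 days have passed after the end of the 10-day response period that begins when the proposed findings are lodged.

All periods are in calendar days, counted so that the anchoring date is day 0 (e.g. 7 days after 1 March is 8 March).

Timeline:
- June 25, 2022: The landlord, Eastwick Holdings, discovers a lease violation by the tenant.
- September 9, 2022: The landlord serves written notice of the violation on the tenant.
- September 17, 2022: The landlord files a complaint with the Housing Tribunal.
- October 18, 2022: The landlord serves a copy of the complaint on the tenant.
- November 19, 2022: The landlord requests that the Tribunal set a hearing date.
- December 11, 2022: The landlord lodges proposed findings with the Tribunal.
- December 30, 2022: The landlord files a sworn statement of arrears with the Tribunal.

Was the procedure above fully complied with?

No

(1) due by June 25, 2022 + 77 days = September 10, 2022; completed September 9, 2022, before the deadline.
(2) the permitted window runs from September 9, 2022 + 7 = September 16, 2022 to September 9, 2022 + 25 = October 4, 2022; done September 17, 2022 — within the window.
(3) due by September 17, 2022 + 29 days = October 16, 2022; done October 18, 2022 — 2 days late.
The procedure was therefore not followed at step 3.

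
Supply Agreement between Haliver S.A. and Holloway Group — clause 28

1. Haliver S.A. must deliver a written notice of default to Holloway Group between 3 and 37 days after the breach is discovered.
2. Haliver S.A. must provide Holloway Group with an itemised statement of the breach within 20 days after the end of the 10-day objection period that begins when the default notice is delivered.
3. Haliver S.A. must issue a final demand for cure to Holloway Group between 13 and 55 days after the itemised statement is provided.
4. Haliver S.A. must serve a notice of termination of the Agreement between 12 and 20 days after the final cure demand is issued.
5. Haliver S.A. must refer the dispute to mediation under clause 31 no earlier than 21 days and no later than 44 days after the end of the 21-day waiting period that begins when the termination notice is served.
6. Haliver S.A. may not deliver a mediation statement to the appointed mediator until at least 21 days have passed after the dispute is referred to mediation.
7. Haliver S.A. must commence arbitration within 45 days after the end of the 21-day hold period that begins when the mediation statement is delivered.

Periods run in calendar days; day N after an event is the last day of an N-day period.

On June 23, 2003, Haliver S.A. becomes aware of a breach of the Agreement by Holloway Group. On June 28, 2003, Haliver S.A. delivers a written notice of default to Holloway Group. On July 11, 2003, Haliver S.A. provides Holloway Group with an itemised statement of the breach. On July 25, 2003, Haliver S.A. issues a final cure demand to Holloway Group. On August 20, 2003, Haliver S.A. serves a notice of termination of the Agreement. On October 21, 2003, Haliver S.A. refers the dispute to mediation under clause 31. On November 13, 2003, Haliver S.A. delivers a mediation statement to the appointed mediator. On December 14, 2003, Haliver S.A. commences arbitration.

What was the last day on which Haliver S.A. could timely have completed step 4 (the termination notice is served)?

Step 4 runs from July 25, 2003, when the final cure demand is issued. The window is 12–20 days after July 25, 2003; it closes on August 14, 2003.

August 14, 2003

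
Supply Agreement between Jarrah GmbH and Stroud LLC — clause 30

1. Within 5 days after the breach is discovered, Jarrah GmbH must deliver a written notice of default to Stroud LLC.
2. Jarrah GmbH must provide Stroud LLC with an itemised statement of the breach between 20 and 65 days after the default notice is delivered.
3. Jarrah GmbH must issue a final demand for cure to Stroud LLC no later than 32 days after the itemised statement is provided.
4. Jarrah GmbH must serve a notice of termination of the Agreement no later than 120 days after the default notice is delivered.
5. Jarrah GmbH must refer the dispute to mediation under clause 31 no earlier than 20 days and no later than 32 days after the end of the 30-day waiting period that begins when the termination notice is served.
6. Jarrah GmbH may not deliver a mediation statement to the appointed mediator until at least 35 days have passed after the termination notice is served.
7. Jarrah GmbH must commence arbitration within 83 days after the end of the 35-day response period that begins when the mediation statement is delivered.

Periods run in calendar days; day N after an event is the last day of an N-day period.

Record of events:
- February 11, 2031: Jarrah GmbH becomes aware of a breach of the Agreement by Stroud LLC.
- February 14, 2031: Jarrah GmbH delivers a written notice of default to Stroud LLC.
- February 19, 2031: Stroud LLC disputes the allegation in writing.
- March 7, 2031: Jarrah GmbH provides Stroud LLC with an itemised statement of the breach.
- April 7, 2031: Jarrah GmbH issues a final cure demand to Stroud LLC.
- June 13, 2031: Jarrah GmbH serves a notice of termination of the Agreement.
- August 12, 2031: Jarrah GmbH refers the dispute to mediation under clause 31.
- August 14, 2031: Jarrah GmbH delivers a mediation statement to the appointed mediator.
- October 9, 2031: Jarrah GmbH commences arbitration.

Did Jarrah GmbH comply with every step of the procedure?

Step 1 — counting 5 days from February 11, 2031 (when the breach is discovered) gives a deadline of February 16, 2031; completed February 14, 2031, before the deadline.
Step 2 — 20 and 65 days from February 14, 2031 (when the default notice is delivered) are March 6, 2031 and April 20, 2031 respectively; March 7, 2031 falls inside that range.
Step 3 — counting 32 days from March 7, 2031 (when the itemised statement is provided) gives a deadline of April 8, 2031; done April 7, 2031 — timely.
Step 4 — counting 120 days from February 14, 2031 (when the default notice is delivered) gives a deadline of June 14, 2031; done June 13, 2031 — timely.
Step 5 — 20 and 32 days from July 13, 2031 (end of the 30-day waiting period, which began when the termination notice is served on June 13, 2031) are August 2, 2031 and August 14, 2031 respectively; August 12, 2031 falls inside that range.
Step 6 — must wait 35 days from June 13, 2031 (when the termination notice is served), so not before July 18, 2031; August 14, 2031 is on or after that date.
Step 7 — counting 83 days from September 18, 2031 (end of the 35-day response period, which began when the mediation statement is delivered on August 14, 2031) gives a deadline of December 10, 2031; October 9, 2031 is within that limit.

Yes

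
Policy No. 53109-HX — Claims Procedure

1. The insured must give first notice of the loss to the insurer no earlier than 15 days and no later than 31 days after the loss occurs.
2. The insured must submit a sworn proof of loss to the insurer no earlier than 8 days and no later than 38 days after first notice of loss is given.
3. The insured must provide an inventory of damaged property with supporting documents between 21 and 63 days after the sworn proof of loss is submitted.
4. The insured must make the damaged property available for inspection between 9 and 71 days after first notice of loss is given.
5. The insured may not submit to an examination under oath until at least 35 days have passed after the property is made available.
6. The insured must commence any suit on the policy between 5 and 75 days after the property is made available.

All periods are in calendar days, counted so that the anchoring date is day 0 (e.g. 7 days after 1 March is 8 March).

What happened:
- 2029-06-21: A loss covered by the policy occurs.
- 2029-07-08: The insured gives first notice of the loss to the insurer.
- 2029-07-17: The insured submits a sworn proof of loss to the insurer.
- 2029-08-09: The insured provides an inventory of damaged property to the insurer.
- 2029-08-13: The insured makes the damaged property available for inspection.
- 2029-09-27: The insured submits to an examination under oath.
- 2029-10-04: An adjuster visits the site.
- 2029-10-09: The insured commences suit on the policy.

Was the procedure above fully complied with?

Yes

Step 1 — 15 and 31 days from 2029-06-21 (when the loss occurs) are 2029-07-06 and 2029-07-22 respectively; done 2029-07-08, which is between those dates.
Step 2 — 8 and 38 days from 2029-07-08 (when first notice of loss is given) are 2029-07-16 and 2029-08-15 respectively; done 2029-07-17, which is between those dates.
Step 3 — 21 and 63 days from 2029-07-17 (when the sworn proof of loss is submitted) are 2029-08-07 and 2029-09-18 respectively; done 2029-08-09 — within the window.
Step 4 — 9 and 71 days from 2029-07-08 (when first notice of loss is given) are 2029-07-17 and 2029-09-17 respectively; done 2029-08-13 — within the window.
Step 5 — must wait 35 days from 2029-08-13 (when the property is made available), so not before 2029-09-17; 2029-09-27 is on or after that date.
Step 6 — 5 and 75 days from 2029-08-13 (when the property is made available) are 2029-08-18 and 2029-10-27 respectively; done 2029-10-09, which is between those dates.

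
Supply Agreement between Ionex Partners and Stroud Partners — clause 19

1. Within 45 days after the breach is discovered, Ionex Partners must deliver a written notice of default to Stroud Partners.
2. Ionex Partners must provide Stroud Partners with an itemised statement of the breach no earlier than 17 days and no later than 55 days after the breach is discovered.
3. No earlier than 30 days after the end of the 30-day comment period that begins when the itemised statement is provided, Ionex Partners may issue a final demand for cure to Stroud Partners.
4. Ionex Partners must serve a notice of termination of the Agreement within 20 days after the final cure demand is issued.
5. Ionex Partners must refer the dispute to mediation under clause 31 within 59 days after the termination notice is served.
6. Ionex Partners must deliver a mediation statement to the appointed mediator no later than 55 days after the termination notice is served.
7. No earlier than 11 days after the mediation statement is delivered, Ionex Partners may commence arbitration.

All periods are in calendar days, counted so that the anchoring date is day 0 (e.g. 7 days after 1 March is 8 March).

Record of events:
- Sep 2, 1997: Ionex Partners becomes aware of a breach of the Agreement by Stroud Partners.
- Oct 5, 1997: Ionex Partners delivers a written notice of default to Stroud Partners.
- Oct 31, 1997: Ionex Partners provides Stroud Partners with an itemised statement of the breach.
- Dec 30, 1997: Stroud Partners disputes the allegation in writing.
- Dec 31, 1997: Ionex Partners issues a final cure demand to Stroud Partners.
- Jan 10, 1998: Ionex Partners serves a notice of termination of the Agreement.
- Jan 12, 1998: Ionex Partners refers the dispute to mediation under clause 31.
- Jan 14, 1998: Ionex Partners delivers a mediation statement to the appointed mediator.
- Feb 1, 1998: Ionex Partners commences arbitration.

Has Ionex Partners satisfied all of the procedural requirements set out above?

(1) due by Sep 2, 1997 + 45 days = Oct 17, 1997; done Oct 5, 1997 — timely.
(2) the permitted window runs from Sep 2, 1997 + 17 = Sep 19, 1997 to Sep 2, 1997 + 55 = Oct 27, 1997; Oct 31, 1997 is 4 days past the end of the window.

No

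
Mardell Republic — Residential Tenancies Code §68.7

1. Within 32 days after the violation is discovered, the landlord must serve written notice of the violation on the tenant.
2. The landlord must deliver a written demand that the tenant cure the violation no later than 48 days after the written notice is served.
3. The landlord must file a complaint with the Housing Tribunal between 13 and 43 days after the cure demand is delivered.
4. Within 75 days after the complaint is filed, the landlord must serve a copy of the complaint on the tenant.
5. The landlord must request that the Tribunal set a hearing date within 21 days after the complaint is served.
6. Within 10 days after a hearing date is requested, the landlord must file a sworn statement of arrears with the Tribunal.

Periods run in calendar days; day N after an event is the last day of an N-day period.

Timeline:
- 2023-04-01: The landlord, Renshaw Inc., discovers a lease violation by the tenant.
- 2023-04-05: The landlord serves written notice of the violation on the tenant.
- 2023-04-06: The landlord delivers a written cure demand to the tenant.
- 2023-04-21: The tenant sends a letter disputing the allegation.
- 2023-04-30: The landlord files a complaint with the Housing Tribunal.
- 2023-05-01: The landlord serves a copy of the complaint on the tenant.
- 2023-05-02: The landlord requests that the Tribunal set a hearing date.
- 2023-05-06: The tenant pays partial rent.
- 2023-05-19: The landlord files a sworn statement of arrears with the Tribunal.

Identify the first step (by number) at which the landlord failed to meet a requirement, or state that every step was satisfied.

Step 6

(1) due by 2023-04-01 + 32 days = 2023-05-03; done 2023-04-05 — timely.
(2) due by 2023-04-05 + 48 days = 2023-05-23; 2023-04-06 is within that limit.
(3) the permitted window runs from 2023-04-06 + 13 = 2023-04-19 to 2023-04-06 + 43 = 2023-05-19; done 2023-04-30 — within the window.
(4) due by 2023-04-30 + 75 days = 2023-07-14; done 2023-05-01 — timely.
(5) due by 2023-05-01 + 21 days = 2023-05-22; 2023-05-02 is within that limit.
(6) due by 2023-05-02 + 10 days = 2023-05-12; not done until 2023-05-19, 7 days after the deadline.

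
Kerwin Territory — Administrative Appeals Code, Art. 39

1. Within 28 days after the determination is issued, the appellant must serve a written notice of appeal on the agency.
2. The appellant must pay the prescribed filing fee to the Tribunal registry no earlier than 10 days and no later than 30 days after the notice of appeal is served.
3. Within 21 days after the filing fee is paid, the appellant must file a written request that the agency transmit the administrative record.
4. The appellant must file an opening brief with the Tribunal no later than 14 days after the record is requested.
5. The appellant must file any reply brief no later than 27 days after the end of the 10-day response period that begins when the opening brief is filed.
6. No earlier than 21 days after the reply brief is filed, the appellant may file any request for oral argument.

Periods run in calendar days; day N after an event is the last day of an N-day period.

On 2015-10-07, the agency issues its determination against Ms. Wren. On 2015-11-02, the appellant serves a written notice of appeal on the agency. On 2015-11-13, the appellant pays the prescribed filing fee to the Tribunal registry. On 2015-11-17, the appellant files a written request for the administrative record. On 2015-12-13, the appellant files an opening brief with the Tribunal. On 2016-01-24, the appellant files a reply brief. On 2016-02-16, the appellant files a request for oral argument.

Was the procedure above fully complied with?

No

Step 1 — counting 28 days from 2015-10-07 (when the determination is issued) gives a deadline of 2015-11-04; 2015-11-02 is within that limit.
Step 2 — 10 and 30 days from 2015-11-02 (when the notice of appeal is served) are 2015-11-12 and 2015-12-02 respectively; done 2015-11-13 — within the window.
Step 3 — counting 21 days from 2015-11-13 (when the filing fee is paid) gives a deadline of 2015-12-04; done 2015-11-17 — timely.
Step 4 — counting 14 days from 2015-11-17 (when the record is requested) gives a deadline of 2015-12-01; 2015-12-13 misses that deadline by 12 days.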